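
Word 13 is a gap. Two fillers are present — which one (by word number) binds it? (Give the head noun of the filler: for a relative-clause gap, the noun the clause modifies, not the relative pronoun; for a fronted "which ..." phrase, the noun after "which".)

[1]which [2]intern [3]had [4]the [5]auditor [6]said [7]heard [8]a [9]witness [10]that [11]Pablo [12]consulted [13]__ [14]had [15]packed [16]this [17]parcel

9

The marked gap is inside the relative clause, the direct object of "consulted".
Its filler is the head noun "witness" (via "that"), at word 9.
(The other dependency links word 2 to a gap after word 6.)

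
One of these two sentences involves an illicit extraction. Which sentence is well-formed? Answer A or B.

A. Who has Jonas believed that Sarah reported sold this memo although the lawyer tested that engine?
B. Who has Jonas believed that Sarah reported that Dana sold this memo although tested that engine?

A

In B, the wh-phrase is extracted from inside an adjunct island (introduced by "although"), which blocks movement.
In A, the extraction path crosses only that-complement boundaries, which are transparent.
So A is grammatical.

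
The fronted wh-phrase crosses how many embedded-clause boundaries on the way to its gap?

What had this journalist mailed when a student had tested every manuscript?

"what" originates inside the matrix clause — no clause boundary is crossed.

0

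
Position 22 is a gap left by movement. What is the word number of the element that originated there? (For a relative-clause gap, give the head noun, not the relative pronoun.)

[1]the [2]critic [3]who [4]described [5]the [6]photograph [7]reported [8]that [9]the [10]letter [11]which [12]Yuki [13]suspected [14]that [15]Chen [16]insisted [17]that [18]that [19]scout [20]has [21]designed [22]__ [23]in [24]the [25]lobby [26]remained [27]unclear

10

The gap at 22 is the object of "designed", inside a relative clause.
The relative pronoun is "which" (word 11); it is bound by the head noun immediately before it.
Its filler is the head noun "letter", at word 10.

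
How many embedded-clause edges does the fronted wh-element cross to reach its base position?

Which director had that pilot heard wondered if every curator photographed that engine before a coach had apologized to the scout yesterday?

1

"which director" is extracted from the subject of "wondered".
Boundaries crossed, outermost first: [Ø] — 1 in total.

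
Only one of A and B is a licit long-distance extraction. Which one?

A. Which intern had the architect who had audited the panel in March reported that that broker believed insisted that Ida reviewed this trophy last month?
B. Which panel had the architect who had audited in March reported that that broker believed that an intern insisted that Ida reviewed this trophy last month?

A

In B, the wh-phrase is extracted from inside a complex-NP island (relative clause) (introduced by "who"), which blocks movement.
In A, the extraction path crosses only that-complement boundaries, which are transparent.
So A is grammatical.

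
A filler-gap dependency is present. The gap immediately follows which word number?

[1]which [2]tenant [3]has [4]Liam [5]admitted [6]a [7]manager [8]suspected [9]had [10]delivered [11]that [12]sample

8

The displaced element is "which tenant" (word 2).
It is linked across 2 clause boundaries (Ø → Ø).
It functions as the subject of "delivered", so the gap sits immediately after word 8 ("suspected").
Base order: Liam has admitted a manager suspected which tenant had delivered that sample.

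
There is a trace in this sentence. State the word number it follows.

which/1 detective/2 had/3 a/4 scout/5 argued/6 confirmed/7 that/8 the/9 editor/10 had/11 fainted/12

The displaced element is "which detective" (word 2).
It is linked across 1 clause boundary (Ø).
It functions as the subject of "confirmed", so the gap sits immediately after word 6 ("argued").
Base order: A scout had argued that which detective confirmed that the editor had fainted.

6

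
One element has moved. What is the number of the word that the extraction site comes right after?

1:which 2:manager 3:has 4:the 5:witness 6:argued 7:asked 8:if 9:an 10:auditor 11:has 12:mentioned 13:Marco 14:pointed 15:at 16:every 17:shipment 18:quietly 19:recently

The displaced element is "which manager" (word 2).
It is linked across 1 clause boundary (Ø).
It functions as the subject of "asked", so the gap sits immediately after word 6 ("argued").
Base order: The witness has argued which manager asked if an auditor has mentioned Marco pointed at every shipment quietly recently.

6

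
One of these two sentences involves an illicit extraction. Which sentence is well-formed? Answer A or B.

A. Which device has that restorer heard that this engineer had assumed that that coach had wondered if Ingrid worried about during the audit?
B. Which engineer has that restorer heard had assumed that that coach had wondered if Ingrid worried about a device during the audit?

In A, the wh-phrase is extracted from inside a wh-island (introduced by "if"), which blocks movement.
In B, the extraction path crosses only that-complement boundaries, which are transparent.
So B is grammatical.

B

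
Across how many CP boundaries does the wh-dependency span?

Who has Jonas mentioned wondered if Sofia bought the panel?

1

"who" is extracted from the subject of "wondered".
Boundaries crossed, outermost first: [Ø] — 1 in total.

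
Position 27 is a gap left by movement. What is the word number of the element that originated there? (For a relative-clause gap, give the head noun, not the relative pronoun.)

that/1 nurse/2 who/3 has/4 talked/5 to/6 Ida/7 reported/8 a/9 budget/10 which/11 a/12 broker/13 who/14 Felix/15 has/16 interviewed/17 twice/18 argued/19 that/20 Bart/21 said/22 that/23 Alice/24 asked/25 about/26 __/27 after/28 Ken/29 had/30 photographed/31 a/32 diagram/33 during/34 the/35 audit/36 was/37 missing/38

10

The gap at 27 is the prepositional object of "asked", inside a relative clause.
The relative pronoun is "which" (word 11); it is bound by the head noun immediately before it.
Its filler is the head noun "budget", at word 10.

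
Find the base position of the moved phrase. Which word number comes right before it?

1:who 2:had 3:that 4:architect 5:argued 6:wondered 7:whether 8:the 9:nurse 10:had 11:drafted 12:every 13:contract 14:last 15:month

The displaced element is "who" (word 1).
It is linked across 1 clause boundary (Ø).
It functions as the subject of "wondered", so the gap sits immediately after word 5 ("argued").
Base order: That architect had argued that who wondered whether the nurse had drafted every contract last month.

5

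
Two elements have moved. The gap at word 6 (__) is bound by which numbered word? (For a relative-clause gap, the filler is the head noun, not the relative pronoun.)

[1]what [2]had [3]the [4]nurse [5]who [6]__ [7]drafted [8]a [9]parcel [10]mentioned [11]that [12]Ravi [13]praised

4

The marked gap is inside the relative clause, the subject of "drafted".
Its filler is the head noun "nurse" (via "who"), at word 4.
(The other dependency links word 1 to a gap after word 13.)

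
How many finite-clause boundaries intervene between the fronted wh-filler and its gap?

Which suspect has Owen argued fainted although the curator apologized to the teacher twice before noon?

"which suspect" is extracted from the subject of "fainted".
Boundaries crossed, outermost first: [Ø] — 1 in total.

1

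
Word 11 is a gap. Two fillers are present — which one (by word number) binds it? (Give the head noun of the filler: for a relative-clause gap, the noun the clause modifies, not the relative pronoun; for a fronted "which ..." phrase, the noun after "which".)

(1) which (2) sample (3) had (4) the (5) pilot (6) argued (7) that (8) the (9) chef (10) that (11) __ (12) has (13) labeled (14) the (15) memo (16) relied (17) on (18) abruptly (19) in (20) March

9

The marked gap is inside the relative clause, the subject of "labeled".
Its filler is the head noun "chef" (via "that"), at word 9.
(The other dependency links word 2 to a gap after word 17.)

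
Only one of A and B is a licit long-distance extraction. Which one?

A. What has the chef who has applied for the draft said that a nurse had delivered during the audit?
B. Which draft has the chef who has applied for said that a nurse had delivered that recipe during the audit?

In B, the wh-phrase is extracted from inside a complex-NP island (relative clause) (introduced by "who"), which blocks movement.
In A, the extraction path crosses only that-complement boundaries, which are transparent.
So A is grammatical.

A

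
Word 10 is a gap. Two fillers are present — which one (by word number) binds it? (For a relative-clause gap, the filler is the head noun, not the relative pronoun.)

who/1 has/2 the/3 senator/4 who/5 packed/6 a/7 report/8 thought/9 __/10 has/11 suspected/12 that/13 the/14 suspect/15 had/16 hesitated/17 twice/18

The marked gap is the subject of "suspected".
Its filler is the fronted wh-phrase "who", at word 1.
(The other dependency links word 4 to a gap after word 5.)

1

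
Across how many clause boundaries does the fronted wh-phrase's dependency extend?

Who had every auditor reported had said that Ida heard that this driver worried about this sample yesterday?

"who" is extracted from the subject of "said".
Boundaries crossed, outermost first: [Ø] — 1 in total.

1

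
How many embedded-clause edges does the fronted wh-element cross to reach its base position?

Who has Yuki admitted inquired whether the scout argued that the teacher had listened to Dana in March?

"who" is extracted from the subject of "inquired".
Boundaries crossed, outermost first: [Ø] — 1 in total.

1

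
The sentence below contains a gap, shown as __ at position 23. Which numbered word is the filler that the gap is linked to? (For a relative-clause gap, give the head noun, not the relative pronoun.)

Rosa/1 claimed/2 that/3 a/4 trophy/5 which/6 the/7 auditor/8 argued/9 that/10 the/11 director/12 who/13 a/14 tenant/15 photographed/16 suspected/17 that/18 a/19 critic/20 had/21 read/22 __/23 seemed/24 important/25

The gap at 23 is the object of "read", inside a relative clause.
The relative pronoun is "which" (word 6); it is bound by the head noun immediately before it.
Its filler is the head noun "trophy", at word 5.

5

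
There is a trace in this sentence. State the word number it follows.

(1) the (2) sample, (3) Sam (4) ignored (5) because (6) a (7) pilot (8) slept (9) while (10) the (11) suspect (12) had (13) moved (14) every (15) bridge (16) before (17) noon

4

The displaced element is "the sample" (word 2).
It functions as the direct object of "ignored", so the gap sits immediately after word 4 ("ignored").
Base order: Sam ignored the sample because a pilot slept while the suspect had moved every bridge before noon.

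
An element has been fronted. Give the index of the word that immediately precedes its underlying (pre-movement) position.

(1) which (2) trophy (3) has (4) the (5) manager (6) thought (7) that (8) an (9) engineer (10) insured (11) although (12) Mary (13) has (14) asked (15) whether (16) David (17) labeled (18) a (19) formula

10

The displaced element is "which trophy" (word 2).
It is linked across 1 clause boundary (that).
It functions as the direct object of "insured", so the gap sits immediately after word 10 ("insured").
Base order: The manager has thought that an engineer insured which trophy although Mary has asked whether David labeled a formula.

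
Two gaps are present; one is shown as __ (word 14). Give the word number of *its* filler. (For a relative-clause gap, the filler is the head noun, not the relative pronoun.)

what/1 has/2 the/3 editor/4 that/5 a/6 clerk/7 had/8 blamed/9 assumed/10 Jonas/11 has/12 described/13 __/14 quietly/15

1

The marked gap is the direct object of "described".
Its filler is the fronted wh-phrase "what", at word 1.
(The other dependency links word 4 to a gap after word 9.)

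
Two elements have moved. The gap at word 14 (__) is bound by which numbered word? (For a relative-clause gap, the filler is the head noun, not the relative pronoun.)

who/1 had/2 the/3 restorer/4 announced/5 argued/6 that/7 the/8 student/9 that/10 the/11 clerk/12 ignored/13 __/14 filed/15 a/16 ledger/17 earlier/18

9

The marked gap is inside the relative clause, the direct object of "ignored".
Its filler is the head noun "student" (via "that"), at word 9.
(The other dependency links word 1 to a gap after word 5.)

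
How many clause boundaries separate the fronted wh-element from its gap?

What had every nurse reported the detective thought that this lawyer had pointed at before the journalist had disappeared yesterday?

2

"what" is extracted from the PP object of "pointed".
Boundaries crossed, outermost first: [Ø], [that] — 2 in total.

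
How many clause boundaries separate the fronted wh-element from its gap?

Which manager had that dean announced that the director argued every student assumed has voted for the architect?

3

"which manager" is extracted from the subject of "voted".
Boundaries crossed, outermost first: [that], [Ø], [Ø] — 3 in total.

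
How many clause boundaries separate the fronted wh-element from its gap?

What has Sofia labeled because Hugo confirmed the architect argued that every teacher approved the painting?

"what" originates inside the matrix clause — no clause boundary is crossed.

0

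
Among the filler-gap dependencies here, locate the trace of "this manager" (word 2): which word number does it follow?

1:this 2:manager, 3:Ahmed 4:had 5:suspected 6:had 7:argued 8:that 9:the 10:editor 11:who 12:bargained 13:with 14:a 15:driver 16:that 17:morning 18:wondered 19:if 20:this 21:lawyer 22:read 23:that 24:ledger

The displaced element is "this manager" (word 2).
It is linked across 1 clause boundary (Ø).
It functions as the subject of "argued", so the gap sits immediately after word 5 ("suspected").
Base order: Ahmed had suspected this manager had argued that the editor who bargained with a driver that morning wondered if this lawyer read that ledger.

5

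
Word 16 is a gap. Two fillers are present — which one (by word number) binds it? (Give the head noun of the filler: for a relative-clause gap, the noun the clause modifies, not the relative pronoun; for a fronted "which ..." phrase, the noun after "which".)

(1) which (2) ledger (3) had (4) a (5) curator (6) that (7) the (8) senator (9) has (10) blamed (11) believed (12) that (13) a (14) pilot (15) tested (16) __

2

The marked gap is the direct object of "tested".
Its filler is the fronted wh-phrase "which ledger", at word 2.
(The other dependency links word 5 to a gap after word 10.)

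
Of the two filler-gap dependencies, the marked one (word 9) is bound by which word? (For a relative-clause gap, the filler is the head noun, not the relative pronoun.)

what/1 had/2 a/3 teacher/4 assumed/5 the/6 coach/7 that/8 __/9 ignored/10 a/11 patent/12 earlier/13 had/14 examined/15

7

The marked gap is inside the relative clause, the subject of "ignored".
Its filler is the head noun "coach" (via "that"), at word 7.
(The other dependency links word 1 to a gap after word 15.)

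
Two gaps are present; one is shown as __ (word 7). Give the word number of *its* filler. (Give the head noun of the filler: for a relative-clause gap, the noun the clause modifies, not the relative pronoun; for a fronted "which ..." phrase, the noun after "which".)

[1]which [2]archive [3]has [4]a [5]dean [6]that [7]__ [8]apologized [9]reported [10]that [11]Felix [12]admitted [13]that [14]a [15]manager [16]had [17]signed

The marked gap is inside the relative clause, the subject of "apologized".
Its filler is the head noun "dean" (via "that"), at word 5.
(The other dependency links word 2 to a gap after word 17.)

5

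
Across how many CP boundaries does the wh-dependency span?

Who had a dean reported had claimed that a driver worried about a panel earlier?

1

"who" is extracted from the subject of "claimed".
Boundaries crossed, outermost first: [Ø] — 1 in total.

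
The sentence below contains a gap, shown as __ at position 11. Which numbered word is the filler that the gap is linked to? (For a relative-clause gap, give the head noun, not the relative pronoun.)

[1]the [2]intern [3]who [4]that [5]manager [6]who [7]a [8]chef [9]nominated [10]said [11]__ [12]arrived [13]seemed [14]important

The gap at 11 is the subject of "arrived", inside a relative clause.
The relative pronoun is "who" (word 3); it is bound by the head noun immediately before it.
Its filler is the head noun "intern", at word 2.

2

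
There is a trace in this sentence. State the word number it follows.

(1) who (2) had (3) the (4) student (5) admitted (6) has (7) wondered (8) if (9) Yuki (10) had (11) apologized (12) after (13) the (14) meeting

5

The displaced element is "who" (word 1).
It is linked across 1 clause boundary (Ø).
It functions as the subject of "wondered", so the gap sits immediately after word 5 ("admitted").
Base order: The student had admitted that who has wondered if Yuki had apologized after the meeting.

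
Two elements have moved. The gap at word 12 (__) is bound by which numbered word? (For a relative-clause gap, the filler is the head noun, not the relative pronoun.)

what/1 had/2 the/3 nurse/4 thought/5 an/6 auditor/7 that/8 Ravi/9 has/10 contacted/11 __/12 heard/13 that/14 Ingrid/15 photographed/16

The marked gap is inside the relative clause, the direct object of "contacted".
Its filler is the head noun "auditor" (via "that"), at word 7.
(The other dependency links word 1 to a gap after word 16.)

7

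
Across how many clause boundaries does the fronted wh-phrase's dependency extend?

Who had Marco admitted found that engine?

1

"who" is extracted from the subject of "found".
Boundaries crossed, outermost first: [Ø] — 1 in total.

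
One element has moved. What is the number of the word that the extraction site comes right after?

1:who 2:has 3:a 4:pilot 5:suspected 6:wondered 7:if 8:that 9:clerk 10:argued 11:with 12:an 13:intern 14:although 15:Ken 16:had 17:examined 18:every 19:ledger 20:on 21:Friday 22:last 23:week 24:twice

5

The displaced element is "who" (word 1).
It is linked across 1 clause boundary (Ø).
It functions as the subject of "wondered", so the gap sits immediately after word 5 ("suspected").
Base order: A pilot has suspected who wondered if that clerk argued with an intern although Ken had examined every ledger on Friday last week twice.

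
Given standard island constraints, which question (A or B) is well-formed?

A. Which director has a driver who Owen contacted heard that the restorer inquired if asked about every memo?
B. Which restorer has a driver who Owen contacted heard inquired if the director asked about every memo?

B

In A, the wh-phrase is extracted from inside a wh-island (introduced by "if"), which blocks movement.
In B, the extraction path crosses only that-complement boundaries, which are transparent.
So B is grammatical.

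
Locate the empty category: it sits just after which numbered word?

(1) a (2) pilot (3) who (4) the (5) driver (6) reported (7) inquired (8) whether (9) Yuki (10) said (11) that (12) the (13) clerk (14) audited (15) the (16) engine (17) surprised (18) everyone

The displaced element is "a pilot" (word 2).
It is linked across 1 clause boundary (Ø).
It functions as the subject of "inquired", so the gap sits immediately after word 6 ("reported").
Base order: The driver reported that a pilot inquired whether Yuki said that the clerk audited the engine.

6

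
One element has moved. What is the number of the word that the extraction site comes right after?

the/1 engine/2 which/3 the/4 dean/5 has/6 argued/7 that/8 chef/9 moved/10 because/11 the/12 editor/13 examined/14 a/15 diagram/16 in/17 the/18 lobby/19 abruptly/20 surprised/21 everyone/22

The displaced element is "the engine" (word 2).
It is linked across 1 clause boundary (Ø).
It functions as the direct object of "moved", so the gap sits immediately after word 10 ("moved").
Base order: The dean has argued that chef moved the engine because the editor examined a diagram in the lobby abruptly.

10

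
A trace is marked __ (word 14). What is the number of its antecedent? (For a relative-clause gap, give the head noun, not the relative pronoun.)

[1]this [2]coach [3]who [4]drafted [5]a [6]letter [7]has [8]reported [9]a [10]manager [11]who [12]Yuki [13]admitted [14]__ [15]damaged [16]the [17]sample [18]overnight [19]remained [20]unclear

10

The gap at 14 is the subject of "damaged", inside a relative clause.
The relative pronoun is "who" (word 11); it is bound by the head noun immediately before it.
Its filler is the head noun "manager", at word 10.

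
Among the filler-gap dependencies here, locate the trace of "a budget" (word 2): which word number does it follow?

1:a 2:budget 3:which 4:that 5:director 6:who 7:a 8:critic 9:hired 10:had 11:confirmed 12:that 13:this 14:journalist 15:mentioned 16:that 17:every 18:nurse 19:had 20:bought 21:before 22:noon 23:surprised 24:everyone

20

The displaced element is "a budget" (word 2).
It is linked across 2 clause boundaries (that → that).
It functions as the direct object of "bought", so the gap sits immediately after word 20 ("bought").
Base order: That director who a critic hired had confirmed that this journalist mentioned that every nurse had bought a budget before noon.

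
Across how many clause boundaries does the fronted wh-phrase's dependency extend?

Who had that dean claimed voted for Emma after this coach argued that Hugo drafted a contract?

1

"who" is extracted from the subject of "voted".
Boundaries crossed, outermost first: [Ø] — 1 in total.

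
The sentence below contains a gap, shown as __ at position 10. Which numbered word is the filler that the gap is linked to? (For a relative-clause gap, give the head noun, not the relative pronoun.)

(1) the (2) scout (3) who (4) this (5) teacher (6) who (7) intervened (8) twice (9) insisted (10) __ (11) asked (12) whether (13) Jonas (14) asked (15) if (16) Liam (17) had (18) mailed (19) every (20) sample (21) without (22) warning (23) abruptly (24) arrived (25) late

The gap at 10 is the subject of "asked", inside a relative clause.
The relative pronoun is "who" (word 3); it is bound by the head noun immediately before it.
Its filler is the head noun "scout", at word 2.

2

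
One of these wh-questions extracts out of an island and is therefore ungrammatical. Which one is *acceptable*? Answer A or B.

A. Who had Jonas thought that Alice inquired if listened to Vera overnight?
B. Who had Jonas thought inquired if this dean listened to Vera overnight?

B

In A, the wh-phrase is extracted from inside a wh-island (introduced by "if"), which blocks movement.
In B, the extraction path crosses only that-complement boundaries, which are transparent.
So B is grammatical.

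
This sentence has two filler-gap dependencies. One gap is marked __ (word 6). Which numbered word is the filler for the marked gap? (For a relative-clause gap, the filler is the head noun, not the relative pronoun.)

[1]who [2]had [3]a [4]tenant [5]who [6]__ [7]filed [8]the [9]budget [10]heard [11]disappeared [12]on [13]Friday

The marked gap is inside the relative clause, the subject of "filed".
Its filler is the head noun "tenant" (via "who"), at word 4.
(The other dependency links word 1 to a gap after word 10.)

4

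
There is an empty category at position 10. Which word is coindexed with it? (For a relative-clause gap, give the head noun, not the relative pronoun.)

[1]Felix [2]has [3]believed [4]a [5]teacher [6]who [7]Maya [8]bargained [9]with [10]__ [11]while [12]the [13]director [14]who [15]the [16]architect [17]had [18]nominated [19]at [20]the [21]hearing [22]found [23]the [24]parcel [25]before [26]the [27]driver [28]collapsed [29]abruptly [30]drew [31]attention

5

The gap at 10 is the prepositional object of "bargained", inside a relative clause.
The relative pronoun is "who" (word 6); it is bound by the head noun immediately before it.
Its filler is the head noun "teacher", at word 5.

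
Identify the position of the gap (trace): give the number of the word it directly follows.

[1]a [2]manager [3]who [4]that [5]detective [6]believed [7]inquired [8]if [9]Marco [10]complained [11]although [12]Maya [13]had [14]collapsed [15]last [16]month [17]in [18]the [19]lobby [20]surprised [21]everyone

6

The displaced element is "a manager" (word 2).
It is linked across 1 clause boundary (Ø).
It functions as the subject of "inquired", so the gap sits immediately after word 6 ("believed").
Base order: That detective believed that a manager inquired if Marco complained although Maya had collapsed last month in the lobby.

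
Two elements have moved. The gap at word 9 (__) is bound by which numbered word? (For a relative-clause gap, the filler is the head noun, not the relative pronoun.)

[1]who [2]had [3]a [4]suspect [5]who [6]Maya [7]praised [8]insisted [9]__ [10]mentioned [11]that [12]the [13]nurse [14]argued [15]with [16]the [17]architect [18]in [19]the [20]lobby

The marked gap is the subject of "mentioned".
Its filler is the fronted wh-phrase "who", at word 1.
(The other dependency links word 4 to a gap after word 7.)

1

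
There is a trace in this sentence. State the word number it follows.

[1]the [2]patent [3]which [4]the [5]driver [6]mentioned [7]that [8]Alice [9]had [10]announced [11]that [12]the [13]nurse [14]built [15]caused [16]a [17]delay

14

The displaced element is "the patent" (word 2).
It is linked across 2 clause boundaries (that → that).
It functions as the direct object of "built", so the gap sits immediately after word 14 ("built").
Base order: The driver mentioned that Alice had announced that the nurse built the patent.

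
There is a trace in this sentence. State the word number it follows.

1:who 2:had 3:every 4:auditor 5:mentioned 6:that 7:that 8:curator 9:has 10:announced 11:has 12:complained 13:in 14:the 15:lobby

10

The displaced element is "who" (word 1).
It is linked across 2 clause boundaries (that → Ø).
It functions as the subject of "complained", so the gap sits immediately after word 10 ("announced").
Base order: Every auditor had mentioned that that curator has announced that who has complained in the lobby.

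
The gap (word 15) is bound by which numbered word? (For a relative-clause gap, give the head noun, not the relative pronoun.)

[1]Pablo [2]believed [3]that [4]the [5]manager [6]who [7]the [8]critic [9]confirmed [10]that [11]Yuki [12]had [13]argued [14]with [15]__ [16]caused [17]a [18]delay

The gap at 15 is the prepositional object of "argued", inside a relative clause.
The relative pronoun is "who" (word 6); it is bound by the head noun immediately before it.
Its filler is the head noun "manager", at word 5.

5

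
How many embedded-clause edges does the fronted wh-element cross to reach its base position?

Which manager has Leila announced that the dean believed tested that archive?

"which manager" is extracted from the subject of "tested".
Boundaries crossed, outermost first: [that], [Ø] — 2 in total.

2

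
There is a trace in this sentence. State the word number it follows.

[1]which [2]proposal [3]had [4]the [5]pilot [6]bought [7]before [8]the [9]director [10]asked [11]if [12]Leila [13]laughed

The displaced element is "which proposal" (word 2).
It functions as the direct object of "bought", so the gap sits immediately after word 6 ("bought").
Base order: The pilot had bought which proposal before the director asked if Leila laughed.

6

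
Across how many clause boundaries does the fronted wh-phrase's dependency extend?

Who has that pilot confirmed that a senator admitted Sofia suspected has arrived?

3

"who" is extracted from the subject of "arrived".
Boundaries crossed, outermost first: [that], [Ø], [Ø] — 3 in total.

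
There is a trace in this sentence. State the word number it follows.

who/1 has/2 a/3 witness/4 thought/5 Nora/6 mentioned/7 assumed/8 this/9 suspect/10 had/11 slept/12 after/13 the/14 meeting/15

7

The displaced element is "who" (word 1).
It is linked across 2 clause boundaries (Ø → Ø).
It functions as the subject of "assumed", so the gap sits immediately after word 7 ("mentioned").
Base order: A witness has thought Nora mentioned who assumed this suspect had slept after the meeting.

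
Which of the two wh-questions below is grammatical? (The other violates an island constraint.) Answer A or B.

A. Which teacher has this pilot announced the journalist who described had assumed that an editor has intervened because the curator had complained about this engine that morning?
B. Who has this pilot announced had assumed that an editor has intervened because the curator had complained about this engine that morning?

B

In A, the wh-phrase is extracted from inside a complex-NP island (relative clause) (introduced by "who"), which blocks movement.
In B, the extraction path crosses only that-complement boundaries, which are transparent.
So B is grammatical.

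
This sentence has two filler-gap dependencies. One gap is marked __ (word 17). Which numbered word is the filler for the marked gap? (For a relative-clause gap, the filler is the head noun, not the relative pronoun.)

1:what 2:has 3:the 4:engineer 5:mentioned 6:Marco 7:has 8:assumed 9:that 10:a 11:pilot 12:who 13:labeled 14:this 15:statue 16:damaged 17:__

1

The marked gap is the direct object of "damaged".
Its filler is the fronted wh-phrase "what", at word 1.
(The other dependency links word 11 to a gap after word 12.)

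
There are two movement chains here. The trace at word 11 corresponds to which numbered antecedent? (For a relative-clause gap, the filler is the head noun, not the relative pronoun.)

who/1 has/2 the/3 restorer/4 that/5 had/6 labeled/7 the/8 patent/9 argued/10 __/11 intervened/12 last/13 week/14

1

The marked gap is the subject of "intervened".
Its filler is the fronted wh-phrase "who", at word 1.
(The other dependency links word 4 to a gap after word 5.)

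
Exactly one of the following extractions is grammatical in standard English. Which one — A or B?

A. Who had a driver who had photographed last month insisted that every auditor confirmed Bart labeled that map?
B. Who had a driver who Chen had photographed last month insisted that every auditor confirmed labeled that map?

B

In A, the wh-phrase is extracted from inside a complex-NP island (relative clause) (introduced by "who"), which blocks movement.
In B, the extraction path crosses only that-complement boundaries, which are transparent.
So B is grammatical.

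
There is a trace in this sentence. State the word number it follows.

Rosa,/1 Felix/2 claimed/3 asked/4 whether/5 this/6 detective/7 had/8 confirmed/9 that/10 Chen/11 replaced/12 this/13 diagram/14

The displaced element is "Rosa" (word 1).
It is linked across 1 clause boundary (Ø).
It functions as the subject of "asked", so the gap sits immediately after word 3 ("claimed").
Base order: Felix claimed that Rosa asked whether this detective had confirmed that Chen replaced this diagram.

3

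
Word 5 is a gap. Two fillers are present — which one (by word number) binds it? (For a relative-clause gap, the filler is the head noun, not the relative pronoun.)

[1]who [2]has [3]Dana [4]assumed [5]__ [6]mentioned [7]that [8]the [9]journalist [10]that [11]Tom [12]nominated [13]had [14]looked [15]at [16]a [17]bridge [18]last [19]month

The marked gap is the subject of "mentioned".
Its filler is the fronted wh-phrase "who", at word 1.
(The other dependency links word 9 to a gap after word 12.)

1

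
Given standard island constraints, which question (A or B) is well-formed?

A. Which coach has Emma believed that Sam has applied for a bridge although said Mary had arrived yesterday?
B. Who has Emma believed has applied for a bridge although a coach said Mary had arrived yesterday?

B

In A, the wh-phrase is extracted from inside an adjunct island (introduced by "although"), which blocks movement.
In B, the extraction path crosses only that-complement boundaries, which are transparent.
So B is grammatical.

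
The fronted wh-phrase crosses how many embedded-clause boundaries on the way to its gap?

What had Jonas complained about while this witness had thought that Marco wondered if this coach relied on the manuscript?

0

"what" originates inside the matrix clause — no clause boundary is crossed.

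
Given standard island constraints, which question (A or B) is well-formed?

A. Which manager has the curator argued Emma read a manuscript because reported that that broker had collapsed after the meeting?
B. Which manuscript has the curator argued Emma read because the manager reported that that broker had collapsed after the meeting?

In A, the wh-phrase is extracted from inside an adjunct island (introduced by "because"), which blocks movement.
In B, the extraction path crosses only that-complement boundaries, which are transparent.
So B is grammatical.

B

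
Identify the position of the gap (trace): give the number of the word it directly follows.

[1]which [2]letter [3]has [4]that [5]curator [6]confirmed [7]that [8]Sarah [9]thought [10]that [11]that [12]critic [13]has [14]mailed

The displaced element is "which letter" (word 2).
It is linked across 2 clause boundaries (that → that).
It functions as the direct object of "mailed", so the gap sits immediately after word 14 ("mailed").
Base order: That curator has confirmed that Sarah thought that that critic has mailed which letter.

14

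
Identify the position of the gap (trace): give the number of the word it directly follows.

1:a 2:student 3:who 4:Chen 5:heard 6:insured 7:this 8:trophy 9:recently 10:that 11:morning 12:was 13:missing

5

The displaced element is "a student" (word 2).
It is linked across 1 clause boundary (Ø).
It functions as the subject of "insured", so the gap sits immediately after word 5 ("heard").
Base order: Chen heard a student insured this trophy recently that morning.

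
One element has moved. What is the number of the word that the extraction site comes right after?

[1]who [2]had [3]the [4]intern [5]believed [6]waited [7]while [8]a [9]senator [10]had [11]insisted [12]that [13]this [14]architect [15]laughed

The displaced element is "who" (word 1).
It is linked across 1 clause boundary (Ø).
It functions as the subject of "waited", so the gap sits immediately after word 5 ("believed").
Base order: The intern had believed that who waited while a senator had insisted that this architect laughed.

5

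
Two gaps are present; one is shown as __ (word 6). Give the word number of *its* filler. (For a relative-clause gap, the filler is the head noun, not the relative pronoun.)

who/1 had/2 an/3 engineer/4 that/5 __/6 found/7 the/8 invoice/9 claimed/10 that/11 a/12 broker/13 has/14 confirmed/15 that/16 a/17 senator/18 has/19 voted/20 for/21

4

The marked gap is inside the relative clause, the subject of "found".
Its filler is the head noun "engineer" (via "that"), at word 4.
(The other dependency links word 1 to a gap after word 21.)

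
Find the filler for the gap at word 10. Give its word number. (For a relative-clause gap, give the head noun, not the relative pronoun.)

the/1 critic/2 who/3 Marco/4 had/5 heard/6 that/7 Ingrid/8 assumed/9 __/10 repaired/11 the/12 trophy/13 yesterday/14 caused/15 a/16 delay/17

2

The gap at 10 is the subject of "repaired", inside a relative clause.
The relative pronoun is "who" (word 3); it is bound by the head noun immediately before it.
Its filler is the head noun "critic", at word 2.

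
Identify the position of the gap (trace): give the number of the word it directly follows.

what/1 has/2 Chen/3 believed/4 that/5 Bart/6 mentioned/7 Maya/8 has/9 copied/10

10

The displaced element is "what" (word 1).
It is linked across 2 clause boundaries (that → Ø).
It functions as the direct object of "copied", so the gap sits immediately after word 10 ("copied").
Base order: Chen has believed that Bart mentioned Maya has copied what.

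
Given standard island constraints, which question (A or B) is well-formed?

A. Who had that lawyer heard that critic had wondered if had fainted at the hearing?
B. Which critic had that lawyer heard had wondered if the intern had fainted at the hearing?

B

In A, the wh-phrase is extracted from inside a wh-island (introduced by "if"), which blocks movement.
In B, the extraction path crosses only that-complement boundaries, which are transparent.
So B is grammatical.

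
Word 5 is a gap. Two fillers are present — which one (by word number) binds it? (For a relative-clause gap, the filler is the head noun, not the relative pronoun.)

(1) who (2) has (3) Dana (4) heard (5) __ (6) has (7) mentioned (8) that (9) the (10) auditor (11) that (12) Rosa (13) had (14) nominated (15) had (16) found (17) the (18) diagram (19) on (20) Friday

1

The marked gap is the subject of "mentioned".
Its filler is the fronted wh-phrase "who", at word 1.
(The other dependency links word 10 to a gap after word 14.)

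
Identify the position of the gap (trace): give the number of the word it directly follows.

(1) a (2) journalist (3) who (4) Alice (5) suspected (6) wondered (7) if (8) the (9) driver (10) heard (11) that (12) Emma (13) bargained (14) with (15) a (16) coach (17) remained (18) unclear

5

The displaced element is "a journalist" (word 2).
It is linked across 1 clause boundary (Ø).
It functions as the subject of "wondered", so the gap sits immediately after word 5 ("suspected").
Base order: Alice suspected that a journalist wondered if the driver heard that Emma bargained with a coach.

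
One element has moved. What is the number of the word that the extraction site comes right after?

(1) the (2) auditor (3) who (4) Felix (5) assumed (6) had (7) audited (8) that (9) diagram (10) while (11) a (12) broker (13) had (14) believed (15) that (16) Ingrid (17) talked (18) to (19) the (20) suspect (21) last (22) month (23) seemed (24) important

5

The displaced element is "the auditor" (word 2).
It is linked across 1 clause boundary (Ø).
It functions as the subject of "audited", so the gap sits immediately after word 5 ("assumed").
Base order: Felix assumed that the auditor had audited that diagram while a broker had believed that Ingrid talked to the suspect last month.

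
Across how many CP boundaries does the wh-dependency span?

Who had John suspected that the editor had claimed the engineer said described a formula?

"who" is extracted from the subject of "described".
Boundaries crossed, outermost first: [that], [Ø], [Ø] — 3 in total.

3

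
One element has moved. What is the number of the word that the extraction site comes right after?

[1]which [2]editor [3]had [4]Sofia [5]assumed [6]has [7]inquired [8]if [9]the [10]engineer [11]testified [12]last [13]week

The displaced element is "which editor" (word 2).
It is linked across 1 clause boundary (Ø).
It functions as the subject of "inquired", so the gap sits immediately after word 5 ("assumed").
Base order: Sofia had assumed which editor has inquired if the engineer testified last week.

5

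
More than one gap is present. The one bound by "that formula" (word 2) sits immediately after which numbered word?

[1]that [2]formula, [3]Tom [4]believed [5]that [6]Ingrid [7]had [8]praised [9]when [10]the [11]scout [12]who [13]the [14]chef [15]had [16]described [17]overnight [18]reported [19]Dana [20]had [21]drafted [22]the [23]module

The displaced element is "that formula" (word 2).
It is linked across 1 clause boundary (that).
It functions as the direct object of "praised", so the gap sits immediately after word 8 ("praised").
Base order: Tom believed that Ingrid had praised that formula when the scout who the chef had described overnight reported Dana had drafted the module.

8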